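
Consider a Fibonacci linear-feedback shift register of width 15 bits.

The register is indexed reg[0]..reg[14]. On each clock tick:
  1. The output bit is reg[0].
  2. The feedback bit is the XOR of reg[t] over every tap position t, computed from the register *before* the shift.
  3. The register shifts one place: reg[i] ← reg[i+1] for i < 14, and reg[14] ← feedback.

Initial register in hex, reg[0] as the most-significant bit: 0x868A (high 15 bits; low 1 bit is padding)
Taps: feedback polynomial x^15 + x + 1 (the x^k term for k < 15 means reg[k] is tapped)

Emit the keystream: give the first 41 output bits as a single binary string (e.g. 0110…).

10000110100010110001011100111010011100101

tick  register→output (feedback)
  0  100001101000101→1 (1)
  1  000011010001011→0 (0)
  2  000110100010110→0 (0)
  3  001101000101100→0 (0)
  4  011010001011000→0 (1)
  5  110100010110001→1 (0)
  6  101000101100010→1 (1)
  7  010001011000101→0 (1)
  8  100010110001011→1 (1)
  9  000101100010111→0 (0)
 10  001011000101110→0 (0)
 11  010110001011100→0 (1)
 12  101100010111001→1 (1)
 13  011000101110011→0 (1)
 14  110001011100111→1 (0)
 15  100010111001110→1 (1)
 16  000101110011101→0 (0)
 17  001011100111010→0 (0)
 18  010111001110100→0 (1)
 19  101110011101001→1 (1)
 20  011100111010011→0 (1)
 21  111001110100111→1 (0)
 22  110011101001110→1 (0)
 23  100111010011100→1 (1)
 24  001110100111001→0 (0)
 25  011101001110010→0 (1)
 26  111010011100101→1 (0)
 27  110100111001010→1 (0)
 28  101001110010100→1 (1)
 29  010011100101001→0 (1)
 30  100111001010011→1 (1)
 31  001110010100111→0 (0)
 32  011100101001110→0 (1)
 33  111001010011101→1 (0)
 34  110010100111010→1 (0)
 35  100101001110100→1 (1)
 36  001010011101001→0 (0)
 37  010100111010010→0 (1)
 38  101001110100101→1 (1)
 39  010011101001011→0 (1)
 40  100111010010111→1 (1)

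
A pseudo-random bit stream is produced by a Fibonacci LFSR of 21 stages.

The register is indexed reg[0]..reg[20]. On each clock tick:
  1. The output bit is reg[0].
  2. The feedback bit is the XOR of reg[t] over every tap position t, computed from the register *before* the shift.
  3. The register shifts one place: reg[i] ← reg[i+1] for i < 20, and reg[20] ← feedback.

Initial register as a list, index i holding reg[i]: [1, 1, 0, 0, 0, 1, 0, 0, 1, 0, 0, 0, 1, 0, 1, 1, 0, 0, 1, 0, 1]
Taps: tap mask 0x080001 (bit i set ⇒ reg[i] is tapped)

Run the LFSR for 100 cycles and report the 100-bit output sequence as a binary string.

1100010010001011001011010111101011100001001000110001001111110100000111110100110010000000110010000111

tick  register→output (feedback)
  0  110001001000101100101→1 (1)
  1  100010010001011001011→1 (0)
  2  000100100010110010110→0 (1)
  3  001001000101100101101→0 (0)
  4  010010001011001011010→0 (1)
  5  100100010110010110101→1 (1)
  6  001000101100101101011→0 (1)
  7  010001011001011010111→0 (1)
  8  100010110010110101111→1 (0)
  9  000101100101101011110→0 (1)
 10  001011001011010111101→0 (0)
 11  010110010110101111010→0 (1)
 12  101100101101011110101→1 (1)
 13  011001011010111101011→0 (1)
 14  110010110101111010111→1 (0)
 15  100101101011110101110→1 (0)
 16  001011010111101011100→0 (0)
 17  010110101111010111000→0 (0)
 18  101101011110101110000→1 (1)
 19  011010111101011100001→0 (0)
 20  110101111010111000010→1 (0)
 21  101011110101110000100→1 (1)
 22  010111101011100001001→0 (0)
 23  101111010111000010010→1 (0)
 24  011110101110000100100→0 (0)
 25  111101011100001001000→1 (1)
 26  111010111000010010001→1 (1)
 27  110101110000100100011→1 (0)
 28  101011100001001000110→1 (0)
 29  010111000010010001100→0 (0)
 30  101110000100100011000→1 (1)
 31  011100001001000110001→0 (0)
 32  111000010010001100010→1 (0)
 33  110000100100011000100→1 (1)
 34  100001001000110001001→1 (1)
 35  000010010001100010011→0 (1)
 36  000100100011000100111→0 (1)
 37  001001000110001001111→0 (1)
 38  010010001100010011111→0 (1)
 39  100100011000100111111→1 (0)
 40  001000110001001111110→0 (1)
 41  010001100010011111101→0 (0)
 42  100011000100111111010→1 (0)
 43  000110001001111110100→0 (0)
 44  001100010011111101000→0 (0)
 45  011000100111111010000→0 (0)
 46  110001001111110100000→1 (1)
 47  100010011111101000001→1 (1)
 48  000100111111010000011→0 (1)
 49  001001111110100000111→0 (1)
 50  010011111101000001111→0 (1)
 51  100111111010000011111→1 (0)
 52  001111110100000111110→0 (1)
 53  011111101000001111101→0 (0)
 54  111111010000011111010→1 (0)
 55  111110100000111110100→1 (1)
 56  111101000001111101001→1 (1)
 57  111010000011111010011→1 (0)
 58  110100000111110100110→1 (0)
 59  101000001111101001100→1 (1)
 60  010000011111010011001→0 (0)
 61  100000111110100110010→1 (0)
 62  000001111101001100100→0 (0)
 63  000011111010011001000→0 (0)
 64  000111110100110010000→0 (0)
 65  001111101001100100000→0 (0)
 66  011111010011001000000→0 (0)
 67  111110100110010000000→1 (1)
 68  111101001100100000001→1 (1)
 69  111010011001000000011→1 (0)
 70  110100110010000000110→1 (0)
 71  101001100100000001100→1 (1)
 72  010011001000000011001→0 (0)
 73  100110010000000110010→1 (0)
 74  001100100000001100100→0 (0)
 75  011001000000011001000→0 (0)
 76  110010000000110010000→1 (1)
 77  100100000001100100001→1 (1)
 78  001000000011001000011→0 (1)
 79  010000000110010000111→0 (1)
 80  100000001100100001111→1 (0)
 81  000000011001000011110→0 (1)
 82  000000110010000111101→0 (0)
 83  000001100100001111010→0 (1)
 84  000011001000011110101→0 (0)
 85  000110010000111101010→0 (1)
 86  001100100001111010101→0 (0)
 87  011001000011110101010→0 (1)
 88  110010000111101010101→1 (1)
 89  100100001111010101011→1 (0)
 90  001000011110101010110→0 (1)
 91  010000111101010101101→0 (0)
 92  100001111010101011010→1 (0)
 93  000011110101010110100→0 (0)
 94  000111101010101101000→0 (0)
 95  001111010101011010000→0 (0)
 96  011110101010110100000→0 (0)
 97  111101010101101000000→1 (1)
 98  111010101011010000001→1 (1)
 99  110101010110100000011→1 (0)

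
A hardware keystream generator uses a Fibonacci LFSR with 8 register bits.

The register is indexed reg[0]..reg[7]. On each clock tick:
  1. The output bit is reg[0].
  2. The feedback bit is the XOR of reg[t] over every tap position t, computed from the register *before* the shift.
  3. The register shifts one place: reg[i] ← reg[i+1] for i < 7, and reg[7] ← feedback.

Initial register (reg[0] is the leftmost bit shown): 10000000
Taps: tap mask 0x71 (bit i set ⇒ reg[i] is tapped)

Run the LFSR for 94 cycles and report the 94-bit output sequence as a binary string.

1000000010110001111010000111111110010000101001111101010101110000011000101011001100101111110111

step | reg (before) | out | fb
   0 | 10000000 | 1 | 1
   1 | 00000001 | 0 | 0
   2 | 00000010 | 0 | 1
   3 | 00000101 | 0 | 1
   4 | 00001011 | 0 | 0
   5 | 00010110 | 0 | 0
   6 | 00101100 | 0 | 0
   7 | 01011000 | 0 | 1
   8 | 10110001 | 1 | 1
   9 | 01100011 | 0 | 1
  10 | 11000111 | 1 | 1
  11 | 10001111 | 1 | 0
  12 | 00011110 | 0 | 1
  13 | 00111101 | 0 | 0
  14 | 01111010 | 0 | 0
  15 | 11110100 | 1 | 0
  16 | 11101000 | 1 | 0
  17 | 11010000 | 1 | 1
  18 | 10100001 | 1 | 1
  19 | 01000011 | 0 | 1
  20 | 10000111 | 1 | 1
  21 | 00001111 | 0 | 1
  22 | 00011111 | 0 | 1
  23 | 00111111 | 0 | 1
  24 | 01111111 | 0 | 1
  25 | 11111111 | 1 | 0
  26 | 11111110 | 1 | 0
  27 | 11111100 | 1 | 1
  28 | 11111001 | 1 | 0
  29 | 11110010 | 1 | 0
  30 | 11100100 | 1 | 0
  31 | 11001000 | 1 | 0
  32 | 10010000 | 1 | 1
  33 | 00100001 | 0 | 0
  34 | 01000010 | 0 | 1
  35 | 10000101 | 1 | 0
  36 | 00001010 | 0 | 0
  37 | 00010100 | 0 | 1
  38 | 00101001 | 0 | 1
  39 | 01010011 | 0 | 1
  40 | 10100111 | 1 | 1
  41 | 01001111 | 0 | 1
  42 | 10011111 | 1 | 0
  43 | 00111110 | 0 | 1
  44 | 01111101 | 0 | 0
  45 | 11111010 | 1 | 1
  46 | 11110101 | 1 | 0
  47 | 11101010 | 1 | 1
  48 | 11010101 | 1 | 0
  49 | 10101010 | 1 | 1
  50 | 01010101 | 0 | 1
  51 | 10101011 | 1 | 1
  52 | 01010111 | 0 | 0
  53 | 10101110 | 1 | 0
  54 | 01011100 | 0 | 0
  55 | 10111000 | 1 | 0
  56 | 01110000 | 0 | 0
  57 | 11100000 | 1 | 1
  58 | 11000001 | 1 | 1
  59 | 10000011 | 1 | 0
  60 | 00000110 | 0 | 0
  61 | 00001100 | 0 | 0
  62 | 00011000 | 0 | 1
  63 | 00110001 | 0 | 0
  64 | 01100010 | 0 | 1
  65 | 11000101 | 1 | 0
  66 | 10001010 | 1 | 1
  67 | 00010101 | 0 | 1
  68 | 00101011 | 0 | 0
  69 | 01010110 | 0 | 0
  70 | 10101100 | 1 | 1
  71 | 01011001 | 0 | 1
  72 | 10110011 | 1 | 0
  73 | 01100110 | 0 | 0
  74 | 11001100 | 1 | 1
  75 | 10011001 | 1 | 0
  76 | 00110010 | 0 | 1
  77 | 01100101 | 0 | 1
  78 | 11001011 | 1 | 1
  79 | 10010111 | 1 | 1
  80 | 00101111 | 0 | 1
  81 | 01011111 | 0 | 1
  82 | 10111111 | 1 | 0
  83 | 01111110 | 0 | 1
  84 | 11111101 | 1 | 1
  85 | 11111011 | 1 | 1
  86 | 11110111 | 1 | 1
  87 | 11101111 | 1 | 0
  88 | 11011110 | 1 | 0
  89 | 10111100 | 1 | 1
  90 | 01111001 | 0 | 1
  91 | 11110011 | 1 | 0
  92 | 11100110 | 1 | 1
  93 | 11001101 | 1 | 1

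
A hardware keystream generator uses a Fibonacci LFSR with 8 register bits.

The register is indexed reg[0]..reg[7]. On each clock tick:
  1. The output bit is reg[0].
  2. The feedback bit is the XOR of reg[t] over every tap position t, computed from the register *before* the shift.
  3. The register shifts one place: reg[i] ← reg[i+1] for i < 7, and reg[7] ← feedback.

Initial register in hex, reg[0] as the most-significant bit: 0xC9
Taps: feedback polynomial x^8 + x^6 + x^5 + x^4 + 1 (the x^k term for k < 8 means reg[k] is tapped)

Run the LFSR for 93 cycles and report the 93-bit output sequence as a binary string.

step | reg (before) | out | fb
   0 | 11001001 | 1 | 0
   1 | 10010010 | 1 | 0
   2 | 00100100 | 0 | 1
   3 | 01001001 | 0 | 1
   4 | 10010011 | 1 | 0
   5 | 00100110 | 0 | 0
   6 | 01001100 | 0 | 0
   7 | 10011000 | 1 | 0
   8 | 00110000 | 0 | 0
   9 | 01100000 | 0 | 0
  10 | 11000000 | 1 | 1
  11 | 10000001 | 1 | 1
  12 | 00000011 | 0 | 1
  13 | 00000111 | 0 | 0
  14 | 00001110 | 0 | 1
  15 | 00011101 | 0 | 0
  16 | 00111010 | 0 | 0
  17 | 01110100 | 0 | 1
  18 | 11101001 | 1 | 0
  19 | 11010010 | 1 | 0
  20 | 10100100 | 1 | 0
  21 | 01001000 | 0 | 1
  22 | 10010001 | 1 | 1
  23 | 00100011 | 0 | 1
  24 | 01000111 | 0 | 0
  25 | 10001110 | 1 | 0
  26 | 00011100 | 0 | 0
  27 | 00111000 | 0 | 1
  28 | 01110001 | 0 | 0
  29 | 11100010 | 1 | 0
  30 | 11000100 | 1 | 0
  31 | 10001000 | 1 | 0
  32 | 00010000 | 0 | 0
  33 | 00100000 | 0 | 0
  34 | 01000000 | 0 | 0
  35 | 10000000 | 1 | 1
  36 | 00000001 | 0 | 0
  37 | 00000010 | 0 | 1
  38 | 00000101 | 0 | 1
  39 | 00001011 | 0 | 0
  40 | 00010110 | 0 | 0
  41 | 00101100 | 0 | 0
  42 | 01011000 | 0 | 1
  43 | 10110001 | 1 | 1
  44 | 01100011 | 0 | 1
  45 | 11000111 | 1 | 1
  46 | 10001111 | 1 | 0
  47 | 00011110 | 0 | 1
  48 | 00111101 | 0 | 0
  49 | 01111010 | 0 | 0
  50 | 11110100 | 1 | 0
  51 | 11101000 | 1 | 0
  52 | 11010000 | 1 | 1
  53 | 10100001 | 1 | 1
  54 | 01000011 | 0 | 1
  55 | 10000111 | 1 | 1
  56 | 00001111 | 0 | 1
  57 | 00011111 | 0 | 1
  58 | 00111111 | 0 | 1
  59 | 01111111 | 0 | 1
  60 | 11111111 | 1 | 0
  61 | 11111110 | 1 | 0
  62 | 11111100 | 1 | 1
  63 | 11111001 | 1 | 0
  64 | 11110010 | 1 | 0
  65 | 11100100 | 1 | 0
  66 | 11001000 | 1 | 0
  67 | 10010000 | 1 | 1
  68 | 00100001 | 0 | 0
  69 | 01000010 | 0 | 1
  70 | 10000101 | 1 | 0
  71 | 00001010 | 0 | 0
  72 | 00010100 | 0 | 1
  73 | 00101001 | 0 | 1
  74 | 01010011 | 0 | 1
  75 | 10100111 | 1 | 1
  76 | 01001111 | 0 | 1
  77 | 10011111 | 1 | 0
  78 | 00111110 | 0 | 1
  79 | 01111101 | 0 | 0
  80 | 11111010 | 1 | 1
  81 | 11110101 | 1 | 0
  82 | 11101010 | 1 | 1
  83 | 11010101 | 1 | 0
  84 | 10101010 | 1 | 1
  85 | 01010101 | 0 | 1
  86 | 10101011 | 1 | 1
  87 | 01010111 | 0 | 0
  88 | 10101110 | 1 | 0
  89 | 01011100 | 0 | 0
  90 | 10111000 | 1 | 0
  91 | 01110000 | 0 | 0
  92 | 11100000 | 1 | 1

110010010011000000111010010001110001000000010110001111010000111111110010000101001111101010101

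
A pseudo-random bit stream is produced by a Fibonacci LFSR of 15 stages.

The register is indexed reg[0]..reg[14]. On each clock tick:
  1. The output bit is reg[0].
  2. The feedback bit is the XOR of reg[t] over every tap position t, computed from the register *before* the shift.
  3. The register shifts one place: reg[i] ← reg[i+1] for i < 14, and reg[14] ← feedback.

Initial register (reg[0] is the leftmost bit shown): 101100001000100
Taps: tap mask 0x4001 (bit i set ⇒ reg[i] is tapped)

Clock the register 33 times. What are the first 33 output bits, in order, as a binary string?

101100001000100110111110000111011

tick  register→output (feedback)
  0  101100001000100→1 (1)
  1  011000010001001→0 (1)
  2  110000100010011→1 (0)
  3  100001000100110→1 (1)
  4  000010001001101→0 (1)
  5  000100010011011→0 (1)
  6  001000100110111→0 (1)
  7  010001001101111→0 (1)
  8  100010011011111→1 (0)
  9  000100110111110→0 (0)
 10  001001101111100→0 (0)
 11  010011011111000→0 (0)
 12  100110111110000→1 (1)
 13  001101111100001→0 (1)
 14  011011111000011→0 (1)
 15  110111110000111→1 (0)
 16  101111100001110→1 (1)
 17  011111000011101→0 (1)
 18  111110000111011→1 (0)
 19  111100001110110→1 (1)
 20  111000011101101→1 (0)
 21  110000111011010→1 (1)
 22  100001110110101→1 (0)
 23  000011101101010→0 (0)
 24  000111011010100→0 (0)
 25  001110110101000→0 (0)
 26  011101101010000→0 (0)
 27  111011010100000→1 (1)
 28  110110101000001→1 (0)
 29  101101010000010→1 (1)
 30  011010100000101→0 (1)
 31  110101000001011→1 (0)
 32  101010000010110→1 (1)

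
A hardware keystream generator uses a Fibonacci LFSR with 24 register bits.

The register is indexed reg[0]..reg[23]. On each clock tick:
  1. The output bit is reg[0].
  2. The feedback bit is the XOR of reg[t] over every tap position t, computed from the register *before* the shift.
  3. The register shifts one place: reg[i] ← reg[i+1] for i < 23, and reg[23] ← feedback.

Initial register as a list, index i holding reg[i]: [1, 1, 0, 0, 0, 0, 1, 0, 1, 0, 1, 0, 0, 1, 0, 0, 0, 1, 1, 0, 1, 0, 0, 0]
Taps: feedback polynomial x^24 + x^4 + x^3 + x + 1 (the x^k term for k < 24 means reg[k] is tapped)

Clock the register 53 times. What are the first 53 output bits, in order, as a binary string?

11000010101001000110100001111000100010010111110011000

step | reg (before) | out | fb
   0 | 110000101010010001101000 | 1 | 0
   1 | 100001010100100011010000 | 1 | 1
   2 | 000010101001000110100001 | 0 | 1
   3 | 000101010010001101000011 | 0 | 1
   4 | 001010100100011010000111 | 0 | 1
   5 | 010101001000110100001111 | 0 | 0
   6 | 101010010001101000011110 | 1 | 0
   7 | 010100100011010000111100 | 0 | 0
   8 | 101001000110100001111000 | 1 | 1
   9 | 010010001101000011110001 | 0 | 0
  10 | 100100011010000111100010 | 1 | 0
  11 | 001000110100001111000100 | 0 | 0
  12 | 010001101000011110001000 | 0 | 1
  13 | 100011010000111100010001 | 1 | 0
  14 | 000110100001111000100010 | 0 | 0
  15 | 001101000011110001000100 | 0 | 1
  16 | 011010000111100010001001 | 0 | 0
  17 | 110100001111000100010010 | 1 | 1
  18 | 101000011110001000100101 | 1 | 1
  19 | 010000111100010001001011 | 0 | 1
  20 | 100001111000100010010111 | 1 | 1
  21 | 000011110001000100101111 | 0 | 1
  22 | 000111100010001001011111 | 0 | 0
  23 | 001111000100010010111110 | 0 | 0
  24 | 011110001000100101111100 | 0 | 1
  25 | 111100010001001011111001 | 1 | 1
  26 | 111000100010010111110011 | 1 | 0
  27 | 110001000100101111100110 | 1 | 0
  28 | 100010001001011111001100 | 1 | 0
  29 | 000100010010111110011000 | 0 | 1
  30 | 001000100101111100110001 | 0 | 0
  31 | 010001001011111001100010 | 0 | 1
  32 | 100010010111110011000101 | 1 | 0
  33 | 000100101111100110001010 | 0 | 1
  34 | 001001011111001100010101 | 0 | 0
  35 | 010010111110011000101010 | 0 | 0
  36 | 100101111100110001010100 | 1 | 0
  37 | 001011111001100010101000 | 0 | 1
  38 | 010111110011000101010001 | 0 | 1
  39 | 101111100110001010100011 | 1 | 1
  40 | 011111001100010101000111 | 0 | 1
  41 | 111110011000101010001111 | 1 | 0
  42 | 111100110001010100011110 | 1 | 1
  43 | 111001100010101000111101 | 1 | 0
  44 | 110011000101010001111010 | 1 | 1
  45 | 100110001010100011110101 | 1 | 1
  46 | 001100010101000111101011 | 0 | 1
  47 | 011000101010001111010111 | 0 | 1
  48 | 110001010100011110101111 | 1 | 0
  49 | 100010101000111101011110 | 1 | 0
  50 | 000101010001111010111100 | 0 | 1
  51 | 001010100011110101111001 | 0 | 1
  52 | 010101000111101011110011 | 0 | 0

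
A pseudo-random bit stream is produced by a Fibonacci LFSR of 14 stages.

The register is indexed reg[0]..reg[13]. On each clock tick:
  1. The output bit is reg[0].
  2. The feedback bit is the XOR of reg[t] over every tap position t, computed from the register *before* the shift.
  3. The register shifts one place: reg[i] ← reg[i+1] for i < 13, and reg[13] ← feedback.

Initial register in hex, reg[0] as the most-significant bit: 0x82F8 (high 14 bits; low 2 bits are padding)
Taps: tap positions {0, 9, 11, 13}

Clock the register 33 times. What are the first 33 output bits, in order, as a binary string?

tick  register→output (feedback)
  0  10000010111110→1 (1)
  1  00000101111101→0 (1)
  2  00001011111011→0 (0)
  3  00010111110110→0 (0)
  4  00101111101100→0 (1)
  5  01011111011001→0 (0)
  6  10111110110010→1 (0)
  7  01111101100100→0 (1)
  8  11111011001001→1 (0)
  9  11110110010010→1 (0)
 10  11101100100100→1 (0)
 11  11011001001000→1 (1)
 12  10110010010001→1 (1)
 13  01100100100011→0 (1)
 14  11001001000111→1 (1)
 15  10010010001111→1 (1)
 16  00100100011111→0 (1)
 17  01001000111111→0 (1)
 18  10010001111111→1 (0)
 19  00100011111110→0 (0)
 20  01000111111100→0 (0)
 21  10001111111000→1 (0)
 22  00011111110000→0 (1)
 23  00111111100001→0 (1)
 24  01111111000011→0 (1)
 25  11111110000111→1 (1)
 26  11111100001111→1 (1)
 27  11111000011111→1 (0)
 28  11110000111110→1 (1)
 29  11100001111101→1 (0)
 30  11000011111010→1 (0)
 31  10000111110100→1 (1)
 32  00001111101001→0 (1)

100000101111101100100100011111110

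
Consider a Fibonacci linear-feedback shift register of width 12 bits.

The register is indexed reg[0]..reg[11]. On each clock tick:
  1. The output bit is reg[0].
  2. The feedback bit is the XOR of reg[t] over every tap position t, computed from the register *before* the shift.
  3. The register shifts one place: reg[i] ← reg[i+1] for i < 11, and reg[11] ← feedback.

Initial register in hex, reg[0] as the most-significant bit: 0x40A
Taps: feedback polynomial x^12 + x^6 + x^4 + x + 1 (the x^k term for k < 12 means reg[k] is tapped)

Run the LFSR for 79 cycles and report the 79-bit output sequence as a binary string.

k : reg_k → out_k, fb_k
0: 010000001010 → 0, fb=1
1: 100000010101 → 1, fb=1
2: 000000101011 → 0, fb=1
3: 000001010111 → 0, fb=0
4: 000010101110 → 0, fb=0
5: 000101011100 → 0, fb=0
6: 001010111000 → 0, fb=0
7: 010101110000 → 0, fb=0
8: 101011100000 → 1, fb=1
9: 010111000001 → 0, fb=0
10: 101110000010 → 1, fb=0
11: 011100000100 → 0, fb=1
12: 111000001001 → 1, fb=0
13: 110000010010 → 1, fb=0
14: 100000100100 → 1, fb=0
15: 000001001000 → 0, fb=0
16: 000010010000 → 0, fb=1
17: 000100100001 → 0, fb=1
18: 001001000011 → 0, fb=0
19: 010010000110 → 0, fb=0
20: 100100001100 → 1, fb=1
21: 001000011001 → 0, fb=0
22: 010000110010 → 0, fb=0
23: 100001100100 → 1, fb=0
24: 000011001000 → 0, fb=1
25: 000110010001 → 0, fb=1
26: 001100100011 → 0, fb=1
27: 011001000111 → 0, fb=1
28: 110010001111 → 1, fb=1
29: 100100011111 → 1, fb=1
30: 001000111111 → 0, fb=1
31: 010001111111 → 0, fb=0
32: 100011111110 → 1, fb=1
33: 000111111101 → 0, fb=0
34: 001111111010 → 0, fb=0
35: 011111110100 → 0, fb=1
36: 111111101001 → 1, fb=0
37: 111111010010 → 1, fb=1
38: 111110100101 → 1, fb=0
39: 111101001010 → 1, fb=0
40: 111010010100 → 1, fb=1
41: 110100101001 → 1, fb=1
42: 101001010011 → 1, fb=1
43: 010010100111 → 0, fb=1
44: 100101001111 → 1, fb=1
45: 001010011111 → 0, fb=1
46: 010100111111 → 0, fb=0
47: 101001111110 → 1, fb=0
48: 010011111100 → 0, fb=1
49: 100111111001 → 1, fb=1
50: 001111110011 → 0, fb=0
51: 011111100110 → 0, fb=1
52: 111111001101 → 1, fb=1
53: 111110011011 → 1, fb=1
54: 111100110111 → 1, fb=1
55: 111001101111 → 1, fb=1
56: 110011011111 → 1, fb=1
57: 100110111111 → 1, fb=1
58: 001101111111 → 0, fb=1
59: 011011111111 → 0, fb=1
60: 110111111111 → 1, fb=0
61: 101111111110 → 1, fb=1
62: 011111111101 → 0, fb=1
63: 111111111011 → 1, fb=0
64: 111111110110 → 1, fb=0
65: 111111101100 → 1, fb=0
66: 111111011000 → 1, fb=1
67: 111110110001 → 1, fb=0
68: 111101100010 → 1, fb=1
69: 111011000101 → 1, fb=1
70: 110110001011 → 1, fb=1
71: 101100010111 → 1, fb=1
72: 011000101111 → 0, fb=0
73: 110001011110 → 1, fb=0
74: 100010111100 → 1, fb=1
75: 000101111001 → 0, fb=1
76: 001011110011 → 0, fb=0
77: 010111100110 → 0, fb=1
78: 101111001101 → 1, fb=0

0100000010101110000010010000110010001111111010010100111111001101111111110110001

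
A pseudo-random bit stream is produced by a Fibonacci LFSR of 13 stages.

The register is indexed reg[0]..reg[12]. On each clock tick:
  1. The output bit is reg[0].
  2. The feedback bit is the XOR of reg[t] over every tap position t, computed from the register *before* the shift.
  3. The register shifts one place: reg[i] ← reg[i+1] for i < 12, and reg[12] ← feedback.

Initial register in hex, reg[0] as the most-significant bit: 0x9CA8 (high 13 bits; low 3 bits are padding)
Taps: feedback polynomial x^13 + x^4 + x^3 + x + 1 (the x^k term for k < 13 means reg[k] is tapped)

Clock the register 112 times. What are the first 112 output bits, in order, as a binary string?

k : reg_k → out_k, fb_k
0: 1001110010101 → 1, fb=1
1: 0011100101011 → 0, fb=0
2: 0111001010110 → 0, fb=0
3: 1110010101100 → 1, fb=0
4: 1100101011000 → 1, fb=1
5: 1001010110001 → 1, fb=0
6: 0010101100010 → 0, fb=1
7: 0101011000101 → 0, fb=0
8: 1010110001010 → 1, fb=0
9: 0101100010100 → 0, fb=1
10: 1011000101001 → 1, fb=0
11: 0110001010010 → 0, fb=1
12: 1100010100101 → 1, fb=0
13: 1000101001010 → 1, fb=0
14: 0001010010100 → 0, fb=1
15: 0010100101001 → 0, fb=1
16: 0101001010011 → 0, fb=0
17: 1010010100110 → 1, fb=1
18: 0100101001101 → 0, fb=0
19: 1001010011010 → 1, fb=0
20: 0010100110100 → 0, fb=1
21: 0101001101001 → 0, fb=0
22: 1010011010010 → 1, fb=1
23: 0100110100101 → 0, fb=0
24: 1001101001010 → 1, fb=1
25: 0011010010101 → 0, fb=1
26: 0110100101011 → 0, fb=0
27: 1101001010110 → 1, fb=1
28: 1010010101101 → 1, fb=1
29: 0100101011011 → 0, fb=0
30: 1001010110110 → 1, fb=0
31: 0010101101100 → 0, fb=1
32: 0101011011001 → 0, fb=0
33: 1010110110010 → 1, fb=0
34: 0101101100100 → 0, fb=1
35: 1011011001001 → 1, fb=0
36: 0110110010010 → 0, fb=0
37: 1101100100100 → 1, fb=0
38: 1011001001000 → 1, fb=0
39: 0110010010000 → 0, fb=1
40: 1100100100001 → 1, fb=1
41: 1001001000011 → 1, fb=0
42: 0010010000110 → 0, fb=0
43: 0100100001100 → 0, fb=0
44: 1001000011000 → 1, fb=0
45: 0010000110000 → 0, fb=0
46: 0100001100000 → 0, fb=1
47: 1000011000001 → 1, fb=1
48: 0000110000011 → 0, fb=1
49: 0001100000111 → 0, fb=0
50: 0011000001110 → 0, fb=1
51: 0110000011101 → 0, fb=1
52: 1100000111011 → 1, fb=0
53: 1000001110110 → 1, fb=1
54: 0000011101101 → 0, fb=0
55: 0000111011010 → 0, fb=1
56: 0001110110101 → 0, fb=0
57: 0011101101010 → 0, fb=0
58: 0111011010100 → 0, fb=0
59: 1110110101000 → 1, fb=1
60: 1101101010001 → 1, fb=0
61: 1011010100010 → 1, fb=0
62: 0110101000100 → 0, fb=0
63: 1101010001000 → 1, fb=1
64: 1010100010001 → 1, fb=0
65: 0101000100010 → 0, fb=0
66: 1010001000100 → 1, fb=1
67: 0100010001001 → 0, fb=1
68: 1000100010011 → 1, fb=0
69: 0001000100110 → 0, fb=1
70: 0010001001101 → 0, fb=0
71: 0100010011010 → 0, fb=1
72: 1000100110101 → 1, fb=0
73: 0001001101010 → 0, fb=1
74: 0010011010101 → 0, fb=0
75: 0100110101010 → 0, fb=0
76: 1001101010100 → 1, fb=1
77: 0011010101001 → 0, fb=1
78: 0110101010011 → 0, fb=0
79: 1101010100110 → 1, fb=1
80: 1010101001101 → 1, fb=0
81: 0101010011010 → 0, fb=0
82: 1010100110100 → 1, fb=0
83: 0101001101000 → 0, fb=0
84: 1010011010000 → 1, fb=1
85: 0100110100001 → 0, fb=0
86: 1001101000010 → 1, fb=1
87: 0011010000101 → 0, fb=1
88: 0110100001011 → 0, fb=0
89: 1101000010110 → 1, fb=1
90: 1010000101101 → 1, fb=1
91: 0100001011011 → 0, fb=1
92: 1000010110111 → 1, fb=1
93: 0000101101111 → 0, fb=1
94: 0001011011111 → 0, fb=1
95: 0010110111111 → 0, fb=1
96: 0101101111111 → 0, fb=1
97: 1011011111111 → 1, fb=0
98: 0110111111110 → 0, fb=0
99: 1101111111100 → 1, fb=0
100: 1011111111000 → 1, fb=1
101: 0111111110001 → 0, fb=1
102: 1111111100011 → 1, fb=0
103: 1111111000110 → 1, fb=0
104: 1111110001100 → 1, fb=0
105: 1111100011000 → 1, fb=0
106: 1111000110000 → 1, fb=1
107: 1110001100001 → 1, fb=0
108: 1100011000010 → 1, fb=0
109: 1000110000100 → 1, fb=0
110: 0001100001000 → 0, fb=0
111: 0011000010000 → 0, fb=1

1001110010101100010100101001101001010110110010010000110000011101101010001000100110101010011010000101101111111100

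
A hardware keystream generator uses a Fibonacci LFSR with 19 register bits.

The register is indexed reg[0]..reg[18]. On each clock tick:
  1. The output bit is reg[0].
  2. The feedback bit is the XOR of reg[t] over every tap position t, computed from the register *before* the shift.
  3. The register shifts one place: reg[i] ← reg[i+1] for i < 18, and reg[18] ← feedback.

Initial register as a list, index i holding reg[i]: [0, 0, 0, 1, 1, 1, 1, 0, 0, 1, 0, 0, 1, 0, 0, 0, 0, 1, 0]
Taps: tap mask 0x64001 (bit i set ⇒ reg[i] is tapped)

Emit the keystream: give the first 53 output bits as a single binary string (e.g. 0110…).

tick  register→output (feedback)
  0  0001111001001000010→0 (1)
  1  0011110010010000101→0 (1)
  2  0111100100100001011→0 (0)
  3  1111001001000010110→1 (1)
  4  1110010010000101101→1 (0)
  5  1100100100001011010→1 (1)
  6  1001001000010110101→1 (1)
  7  0010010000101101011→0 (0)
  8  0100100001011010110→0 (0)
  9  1001000010110101100→1 (1)
 10  0010000101101011001→0 (0)
 11  0100001011010110010→0 (0)
 12  1000010110101100100→1 (1)
 13  0000101101011001001→0 (1)
 14  0001011010110010011→0 (1)
 15  0010110101100100111→0 (0)
 16  0101101011001001110→0 (1)
 17  1011010110010011101→1 (1)
 18  0110101100100111011→0 (1)
 19  1101011001001110111→1 (0)
 20  1010110010011101110→1 (0)
 21  0101100100111011100→0 (1)
 22  1011001001110111001→1 (1)
 23  0110010011101110011→0 (1)
 24  1100100111011100111→1 (1)
 25  1001001110111001111→1 (1)
 26  0010011101110011111→0 (1)
 27  0100111011100111111→0 (1)
 28  1001110111001111111→1 (0)
 29  0011101110011111110→0 (0)
 30  0111011100111111100→0 (1)
 31  1110111001111111001→1 (1)
 32  1101110011111110011→1 (0)
 33  1011100111111100110→1 (0)
 34  0111001111111001100→0 (0)
 35  1110011111110011000→1 (0)
 36  1100111111100110000→1 (0)
 37  1001111111001100000→1 (1)
 38  0011111110011000001→0 (1)
 39  0111111100110000011→0 (0)
 40  1111111001100000110→1 (0)
 41  1111110011000001100→1 (1)
 42  1111100110000011001→1 (1)
 43  1111001100000110011→1 (0)
 44  1110011000001100110→1 (0)
 45  1100110000011001100→1 (1)
 46  1001100000110011001→1 (1)
 47  0011000001100110011→0 (1)
 48  0110000011001100111→0 (0)
 49  1100000110011001110→1 (0)
 50  1000001100110011100→1 (0)
 51  0000011001100111000→0 (1)
 52  0000110011001110001→0 (0)

00011110010010000101101011001001110111001111111001100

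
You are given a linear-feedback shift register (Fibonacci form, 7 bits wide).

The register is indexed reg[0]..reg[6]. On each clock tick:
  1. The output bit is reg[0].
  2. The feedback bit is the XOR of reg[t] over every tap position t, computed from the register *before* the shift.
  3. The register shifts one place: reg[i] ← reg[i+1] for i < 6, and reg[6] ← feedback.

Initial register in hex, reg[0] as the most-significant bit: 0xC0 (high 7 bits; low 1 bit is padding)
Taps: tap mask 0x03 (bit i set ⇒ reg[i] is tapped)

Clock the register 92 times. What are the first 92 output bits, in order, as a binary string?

step | reg (before) | out | fb
   0 | 1100000 | 1 | 0
   1 | 1000000 | 1 | 1
   2 | 0000001 | 0 | 0
   3 | 0000010 | 0 | 0
   4 | 0000100 | 0 | 0
   5 | 0001000 | 0 | 0
   6 | 0010000 | 0 | 0
   7 | 0100000 | 0 | 1
   8 | 1000001 | 1 | 1
   9 | 0000011 | 0 | 0
  10 | 0000110 | 0 | 0
  11 | 0001100 | 0 | 0
  12 | 0011000 | 0 | 0
  13 | 0110000 | 0 | 1
  14 | 1100001 | 1 | 0
  15 | 1000010 | 1 | 1
  16 | 0000101 | 0 | 0
  17 | 0001010 | 0 | 0
  18 | 0010100 | 0 | 0
  19 | 0101000 | 0 | 1
  20 | 1010001 | 1 | 1
  21 | 0100011 | 0 | 1
  22 | 1000111 | 1 | 1
  23 | 0001111 | 0 | 0
  24 | 0011110 | 0 | 0
  25 | 0111100 | 0 | 1
  26 | 1111001 | 1 | 0
  27 | 1110010 | 1 | 0
  28 | 1100100 | 1 | 0
  29 | 1001000 | 1 | 1
  30 | 0010001 | 0 | 0
  31 | 0100010 | 0 | 1
  32 | 1000101 | 1 | 1
  33 | 0001011 | 0 | 0
  34 | 0010110 | 0 | 0
  35 | 0101100 | 0 | 1
  36 | 1011001 | 1 | 1
  37 | 0110011 | 0 | 1
  38 | 1100111 | 1 | 0
  39 | 1001110 | 1 | 1
  40 | 0011101 | 0 | 0
  41 | 0111010 | 0 | 1
  42 | 1110101 | 1 | 0
  43 | 1101010 | 1 | 0
  44 | 1010100 | 1 | 1
  45 | 0101001 | 0 | 1
  46 | 1010011 | 1 | 1
  47 | 0100111 | 0 | 1
  48 | 1001111 | 1 | 1
  49 | 0011111 | 0 | 0
  50 | 0111110 | 0 | 1
  51 | 1111101 | 1 | 0
  52 | 1111010 | 1 | 0
  53 | 1110100 | 1 | 0
  54 | 1101000 | 1 | 0
  55 | 1010000 | 1 | 1
  56 | 0100001 | 0 | 1
  57 | 1000011 | 1 | 1
  58 | 0000111 | 0 | 0
  59 | 0001110 | 0 | 0
  60 | 0011100 | 0 | 0
  61 | 0111000 | 0 | 1
  62 | 1110001 | 1 | 0
  63 | 1100010 | 1 | 0
  64 | 1000100 | 1 | 1
  65 | 0001001 | 0 | 0
  66 | 0010010 | 0 | 0
  67 | 0100100 | 0 | 1
  68 | 1001001 | 1 | 1
  69 | 0010011 | 0 | 0
  70 | 0100110 | 0 | 1
  71 | 1001101 | 1 | 1
  72 | 0011011 | 0 | 0
  73 | 0110110 | 0 | 1
  74 | 1101101 | 1 | 0
  75 | 1011010 | 1 | 1
  76 | 0110101 | 0 | 1
  77 | 1101011 | 1 | 0
  78 | 1010110 | 1 | 1
  79 | 0101101 | 0 | 1
  80 | 1011011 | 1 | 1
  81 | 0110111 | 0 | 1
  82 | 1101111 | 1 | 0
  83 | 1011110 | 1 | 1
  84 | 0111101 | 0 | 1
  85 | 1111011 | 1 | 0
  86 | 1110110 | 1 | 0
  87 | 1101100 | 1 | 0
  88 | 1011000 | 1 | 1
  89 | 0110001 | 0 | 1
  90 | 1100011 | 1 | 0
  91 | 1000110 | 1 | 1

11000000100000110000101000111100100010110011101010011111010000111000100100110110101101111011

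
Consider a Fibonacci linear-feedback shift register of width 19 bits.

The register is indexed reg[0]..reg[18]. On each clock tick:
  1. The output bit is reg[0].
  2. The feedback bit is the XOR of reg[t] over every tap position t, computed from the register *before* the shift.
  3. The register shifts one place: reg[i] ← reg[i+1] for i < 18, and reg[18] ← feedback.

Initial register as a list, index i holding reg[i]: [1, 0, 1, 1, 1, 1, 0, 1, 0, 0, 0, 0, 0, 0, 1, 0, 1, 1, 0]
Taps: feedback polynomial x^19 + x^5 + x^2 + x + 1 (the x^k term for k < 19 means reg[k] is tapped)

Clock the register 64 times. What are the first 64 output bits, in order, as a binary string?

tick  register→output (feedback)
  0  1011110100000010110→1 (1)
  1  0111101000000101101→0 (0)
  2  1111010000001011010→1 (0)
  3  1110100000010110100→1 (1)
  4  1101000000101101001→1 (0)
  5  1010000001011010010→1 (0)
  6  0100000010110100100→0 (1)
  7  1000000101101001001→1 (1)
  8  0000001011010010011→0 (0)
  9  0000010110100100110→0 (1)
 10  0000101101001001101→0 (0)
 11  0001011010010011010→0 (1)
 12  0010110100100110101→0 (0)
 13  0101101001001101010→0 (1)
 14  1011010010011010101→1 (1)
 15  0110100100110101011→0 (0)
 16  1101001001101010110→1 (0)
 17  1010010011010101100→1 (1)
 18  0100100110101011001→0 (1)
 19  1001001101010110011→1 (1)
 20  0010011010101100111→0 (0)
 21  0100110101011001110→0 (0)
 22  1001101010110011100→1 (1)
 23  0011010101100111001→0 (0)
 24  0110101011001110010→0 (0)
 25  1101010110011100100→1 (1)
 26  1010101100111001001→1 (0)
 27  0101011001110010010→0 (0)
 28  1010110011100100100→1 (1)
 29  0101100111001001001→0 (1)
 30  1011001110010010011→1 (0)
 31  0110011100100100110→0 (1)
 32  1100111001001001101→1 (1)
 33  1001110010010011011→1 (0)
 34  0011100100100110110→0 (1)
 35  0111001001001101101→0 (0)
 36  1110010010011011010→1 (0)
 37  1100100100110110100→1 (0)
 38  1001001001101101000→1 (1)
 39  0010010011011010001→0 (0)
 40  0100100110110100010→0 (1)
 41  1001001101101000101→1 (1)
 42  0010011011010001011→0 (0)
 43  0100110110100010110→0 (0)
 44  1001101101000101100→1 (1)
 45  0011011010001011001→0 (0)
 46  0110110100010110010→0 (1)
 47  1101101000101100101→1 (0)
 48  1011010001011001010→1 (1)
 49  0110100010110010101→0 (0)
 50  1101000101100101010→1 (0)
 51  1010001011001010100→1 (0)
 52  0100010110010101000→0 (0)
 53  1000101100101010000→1 (1)
 54  0001011001010100001→0 (1)
 55  0010110010101000011→0 (0)
 56  0101100101010000110→0 (1)
 57  1011001010100001101→1 (0)
 58  0110010101000011010→0 (1)
 59  1100101010000110101→1 (0)
 60  1001010100001101010→1 (0)
 61  0010101000011010100→0 (1)
 62  0101010000110101001→0 (0)
 63  1010100001101010010→1 (0)

1011110100000010110100100110101011001110010010011011010001011001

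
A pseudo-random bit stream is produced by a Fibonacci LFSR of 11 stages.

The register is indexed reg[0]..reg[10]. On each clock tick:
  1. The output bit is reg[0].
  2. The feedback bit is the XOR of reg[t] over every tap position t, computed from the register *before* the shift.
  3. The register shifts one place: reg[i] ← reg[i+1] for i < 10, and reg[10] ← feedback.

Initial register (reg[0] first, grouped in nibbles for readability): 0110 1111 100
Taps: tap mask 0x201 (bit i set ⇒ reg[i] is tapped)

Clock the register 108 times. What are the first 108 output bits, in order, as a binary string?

tick  register→output (feedback)
  0  01101111100→0 (0)
  1  11011111000→1 (1)
  2  10111110001→1 (1)
  3  01111100011→0 (1)
  4  11111000111→1 (0)
  5  11110001110→1 (0)
  6  11100011100→1 (1)
  7  11000111001→1 (1)
  8  10001110011→1 (0)
  9  00011100110→0 (1)
 10  00111001101→0 (0)
 11  01110011010→0 (1)
 12  11100110101→1 (1)
 13  11001101011→1 (0)
 14  10011010110→1 (0)
 15  00110101100→0 (0)
 16  01101011000→0 (0)
 17  11010110000→1 (1)
 18  10101100001→1 (1)
 19  01011000011→0 (1)
 20  10110000111→1 (0)
 21  01100001110→0 (1)
 22  11000011101→1 (1)
 23  10000111011→1 (0)
 24  00001110110→0 (1)
 25  00011101101→0 (0)
 26  00111011010→0 (1)
 27  01110110101→0 (0)
 28  11101101010→1 (0)
 29  11011010100→1 (1)
 30  10110101001→1 (1)
 31  01101010011→0 (1)
 32  11010100111→1 (0)
 33  10101001110→1 (0)
 34  01010011100→0 (0)
 35  10100111000→1 (1)
 36  01001110001→0 (0)
 37  10011100010→1 (0)
 38  00111000100→0 (0)
 39  01110001000→0 (0)
 40  11100010000→1 (1)
 41  11000100001→1 (1)
 42  10001000011→1 (0)
 43  00010000110→0 (1)
 44  00100001101→0 (0)
 45  01000011010→0 (1)
 46  10000110101→1 (1)
 47  00001101011→0 (1)
 48  00011010111→0 (1)
 49  00110101111→0 (1)
 50  01101011111→0 (1)
 51  11010111111→1 (0)
 52  10101111110→1 (0)
 53  01011111100→0 (0)
 54  10111111000→1 (1)
 55  01111110001→0 (0)
 56  11111100010→1 (0)
 57  11111000100→1 (1)
 58  11110001001→1 (1)
 59  11100010011→1 (0)
 60  11000100110→1 (0)
 61  10001001100→1 (1)
 62  00010011001→0 (0)
 63  00100110010→0 (1)
 64  01001100101→0 (0)
 65  10011001010→1 (0)
 66  00110010100→0 (0)
 67  01100101000→0 (0)
 68  11001010000→1 (1)
 69  10010100001→1 (1)
 70  00101000011→0 (1)
 71  01010000111→0 (1)
 72  10100001111→1 (0)
 73  01000011110→0 (1)
 74  10000111101→1 (1)
 75  00001111011→0 (1)
 76  00011110111→0 (1)
 77  00111101111→0 (1)
 78  01111011111→0 (1)
 79  11110111111→1 (0)
 80  11101111110→1 (0)
 81  11011111100→1 (1)
 82  10111111001→1 (1)
 83  01111110011→0 (1)
 84  11111100111→1 (0)
 85  11111001110→1 (0)
 86  11110011100→1 (1)
 87  11100111001→1 (1)
 88  11001110011→1 (0)
 89  10011100110→1 (0)
 90  00111001100→0 (0)
 91  01110011000→0 (0)
 92  11100110000→1 (1)
 93  11001100001→1 (1)
 94  10011000011→1 (0)
 95  00110000110→0 (1)
 96  01100001101→0 (0)
 97  11000011010→1 (0)
 98  10000110100→1 (1)
 99  00001101001→0 (0)
100  00011010010→0 (1)
101  00110100101→0 (0)
102  01101001010→0 (1)
103  11010010101→1 (1)
104  10100101011→1 (0)
105  01001010110→0 (1)
106  10010101101→1 (1)
107  00101011011→0 (1)

011011111000111001101011000011101101010011100010000110101111110001001100101000011110111111001110011000011010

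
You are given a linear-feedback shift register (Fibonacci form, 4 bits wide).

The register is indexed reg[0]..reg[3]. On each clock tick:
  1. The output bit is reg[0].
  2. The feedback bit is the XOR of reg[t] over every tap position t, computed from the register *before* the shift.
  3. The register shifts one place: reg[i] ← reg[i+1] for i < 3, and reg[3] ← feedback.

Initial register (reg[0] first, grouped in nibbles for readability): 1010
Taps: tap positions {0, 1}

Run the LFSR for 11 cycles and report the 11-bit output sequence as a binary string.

k : reg_k → out_k, fb_k
0: 1010 → 1, fb=1
1: 0101 → 0, fb=1
2: 1011 → 1, fb=1
3: 0111 → 0, fb=1
4: 1111 → 1, fb=0
5: 1110 → 1, fb=0
6: 1100 → 1, fb=0
7: 1000 → 1, fb=1
8: 0001 → 0, fb=0
9: 0010 → 0, fb=0
10: 0100 → 0, fb=1

10101111000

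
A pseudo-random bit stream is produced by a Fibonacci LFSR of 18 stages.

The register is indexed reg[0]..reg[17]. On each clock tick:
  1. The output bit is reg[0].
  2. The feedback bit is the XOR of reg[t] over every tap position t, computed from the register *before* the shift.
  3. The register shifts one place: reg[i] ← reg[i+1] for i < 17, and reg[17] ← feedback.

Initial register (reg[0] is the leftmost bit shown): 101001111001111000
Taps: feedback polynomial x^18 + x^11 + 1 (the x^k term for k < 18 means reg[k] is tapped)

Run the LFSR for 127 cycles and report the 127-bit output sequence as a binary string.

step | reg (before) | out | fb
   0 | 101001111001111000 | 1 | 0
   1 | 010011110011110000 | 0 | 1
   2 | 100111100111100001 | 1 | 0
   3 | 001111001111000010 | 0 | 1
   4 | 011110011110000101 | 0 | 0
   5 | 111100111100001010 | 1 | 1
   6 | 111001111000010101 | 1 | 1
   7 | 110011110000101011 | 1 | 1
   8 | 100111100001010111 | 1 | 0
   9 | 001111000010101110 | 0 | 0
  10 | 011110000101011100 | 0 | 1
  11 | 111100001010111001 | 1 | 1
  12 | 111000010101110011 | 1 | 0
  13 | 110000101011100110 | 1 | 0
  14 | 100001010111001100 | 1 | 0
  15 | 000010101110011000 | 0 | 0
  16 | 000101011100110000 | 0 | 0
  17 | 001010111001100000 | 0 | 1
  18 | 010101110011000001 | 0 | 1
  19 | 101011100110000011 | 1 | 1
  20 | 010111001100000111 | 0 | 0
  21 | 101110011000001110 | 1 | 1
  22 | 011100110000011101 | 0 | 0
  23 | 111001100000111010 | 1 | 1
  24 | 110011000001110101 | 1 | 0
  25 | 100110000011101010 | 1 | 0
  26 | 001100000111010100 | 0 | 1
  27 | 011000001110101001 | 0 | 0
  28 | 110000011101010010 | 1 | 0
  29 | 100000111010100100 | 1 | 1
  30 | 000001110101001001 | 0 | 1
  31 | 000011101010010011 | 0 | 0
  32 | 000111010100100110 | 0 | 0
  33 | 001110101001001100 | 0 | 1
  34 | 011101010010011001 | 0 | 0
  35 | 111010100100110010 | 1 | 1
  36 | 110101001001100101 | 1 | 0
  37 | 101010010011001010 | 1 | 0
  38 | 010100100110010100 | 0 | 0
  39 | 101001001100101000 | 1 | 1
  40 | 010010011001010001 | 0 | 1
  41 | 100100110010100011 | 1 | 1
  42 | 001001100101000111 | 0 | 1
  43 | 010011001010001111 | 0 | 0
  44 | 100110010100011110 | 1 | 1
  45 | 001100101000111101 | 0 | 0
  46 | 011001010001111010 | 0 | 1
  47 | 110010100011110101 | 1 | 0
  48 | 100101000111101010 | 1 | 0
  49 | 001010001111010100 | 0 | 1
  50 | 010100011110101001 | 0 | 0
  51 | 101000111101010010 | 1 | 0
  52 | 010001111010100100 | 0 | 0
  53 | 100011110101001000 | 1 | 0
  54 | 000111101010010000 | 0 | 0
  55 | 001111010100100000 | 0 | 0
  56 | 011110101001000000 | 0 | 1
  57 | 111101010010000001 | 1 | 1
  58 | 111010100100000011 | 1 | 1
  59 | 110101001000000111 | 1 | 1
  60 | 101010010000001111 | 1 | 1
  61 | 010100100000011111 | 0 | 0
  62 | 101001000000111110 | 1 | 1
  63 | 010010000001111101 | 0 | 1
  64 | 100100000011111011 | 1 | 0
  65 | 001000000111110110 | 0 | 1
  66 | 010000001111101101 | 0 | 1
  67 | 100000011111011011 | 1 | 0
  68 | 000000111110110110 | 0 | 0
  69 | 000001111101101100 | 0 | 1
  70 | 000011111011011001 | 0 | 1
  71 | 000111110110110011 | 0 | 0
  72 | 001111101101100110 | 0 | 1
  73 | 011111011011001101 | 0 | 1
  74 | 111110110110011011 | 1 | 1
  75 | 111101101100110111 | 1 | 1
  76 | 111011011001101111 | 1 | 0
  77 | 110110110011011110 | 1 | 0
  78 | 101101100110111100 | 1 | 1
  79 | 011011001101111001 | 0 | 1
  80 | 110110011011110011 | 1 | 0
  81 | 101100110111100110 | 1 | 0
  82 | 011001101111001100 | 0 | 1
  83 | 110011011110011001 | 1 | 1
  84 | 100110111100110011 | 1 | 1
  85 | 001101111001100111 | 0 | 1
  86 | 011011110011001111 | 0 | 1
  87 | 110111100110011111 | 1 | 1
  88 | 101111001100111111 | 1 | 1
  89 | 011110011001111111 | 0 | 1
  90 | 111100110011111111 | 1 | 0
  91 | 111001100111111110 | 1 | 0
  92 | 110011001111111100 | 1 | 0
  93 | 100110011111111000 | 1 | 0
  94 | 001100111111110000 | 0 | 1
  95 | 011001111111100001 | 0 | 1
  96 | 110011111111000011 | 1 | 0
  97 | 100111111110000110 | 1 | 1
  98 | 001111111100001101 | 0 | 0
  99 | 011111111000011010 | 0 | 0
 100 | 111111110000110100 | 1 | 1
 101 | 111111100001101001 | 1 | 0
 102 | 111111000011010010 | 1 | 0
 103 | 111110000110100100 | 1 | 1
 104 | 111100001101001001 | 1 | 0
 105 | 111000011010010010 | 1 | 1
 106 | 110000110100100101 | 1 | 1
 107 | 100001101001001011 | 1 | 0
 108 | 000011010010010110 | 0 | 0
 109 | 000110100100101100 | 0 | 0
 110 | 001101001001011000 | 0 | 1
 111 | 011010010010110001 | 0 | 0
 112 | 110100100101100010 | 1 | 0
 113 | 101001001011000100 | 1 | 0
 114 | 010010010110001000 | 0 | 0
 115 | 100100101100010000 | 1 | 1
 116 | 001001011000100001 | 0 | 0
 117 | 010010110001000010 | 0 | 1
 118 | 100101100010000101 | 1 | 1
 119 | 001011000100001011 | 0 | 0
 120 | 010110001000010110 | 0 | 0
 121 | 101100010000101100 | 1 | 1
 122 | 011000100001011001 | 0 | 1
 123 | 110001000010110011 | 1 | 1
 124 | 100010000101100111 | 1 | 0
 125 | 000100001011001110 | 0 | 1
 126 | 001000010110011101 | 0 | 0

1010011110011110000101011100110000011101010010011001010001111010100100000011111011011001101111001100111111110000110100100101100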